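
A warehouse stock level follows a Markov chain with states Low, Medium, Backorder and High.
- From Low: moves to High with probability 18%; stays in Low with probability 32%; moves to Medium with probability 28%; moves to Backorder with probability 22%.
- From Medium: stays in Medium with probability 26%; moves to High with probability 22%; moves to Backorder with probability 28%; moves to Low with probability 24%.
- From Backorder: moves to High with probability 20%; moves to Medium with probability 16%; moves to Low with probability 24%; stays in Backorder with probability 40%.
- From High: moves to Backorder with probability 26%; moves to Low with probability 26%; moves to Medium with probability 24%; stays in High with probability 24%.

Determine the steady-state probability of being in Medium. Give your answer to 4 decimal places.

Let the stationary distribution be π with π = πP and π_1 + π_2 + π_3 + π_4 = 1.
π_1 = 0.32·π_1 + 0.24·π_2 + 0.24·π_3 + 0.26·π_4
π_2 = 0.28·π_1 + 0.26·π_2 + 0.16·π_3 + 0.24·π_4
π_3 = 0.22·π_1 + 0.28·π_2 + 0.4·π_3 + 0.26·π_4
Solving with the normalization constraint gives π = (0.2654, 0.2316, 0.2954, 0.2076).
So the stationary probability of Medium is 0.2316.

0.2316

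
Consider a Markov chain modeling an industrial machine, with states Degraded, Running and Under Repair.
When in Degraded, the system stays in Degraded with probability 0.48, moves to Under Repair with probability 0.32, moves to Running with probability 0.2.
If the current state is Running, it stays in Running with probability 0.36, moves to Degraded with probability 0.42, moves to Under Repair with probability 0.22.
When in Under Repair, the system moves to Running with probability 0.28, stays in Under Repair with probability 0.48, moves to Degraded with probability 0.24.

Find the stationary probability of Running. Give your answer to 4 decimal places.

0.2713

Let the stationary distribution be π with π = πP and π_1 + π_2 + π_3 = 1.
π_1 = 0.48·π_1 + 0.42·π_2 + 0.24·π_3
π_2 = 0.2·π_1 + 0.36·π_2 + 0.28·π_3
Solving with the normalization constraint gives π = (0.3800, 0.2713, 0.3487).
So the stationary probability of Running is 0.2713.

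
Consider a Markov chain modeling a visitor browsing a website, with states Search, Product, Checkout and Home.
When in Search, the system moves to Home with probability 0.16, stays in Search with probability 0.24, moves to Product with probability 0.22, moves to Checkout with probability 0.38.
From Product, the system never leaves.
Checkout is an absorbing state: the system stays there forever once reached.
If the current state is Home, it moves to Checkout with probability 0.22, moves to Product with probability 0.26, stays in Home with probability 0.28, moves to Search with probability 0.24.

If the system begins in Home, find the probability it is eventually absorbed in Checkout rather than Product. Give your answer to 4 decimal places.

Let h(s) be the probability of absorption at Checkout starting from transient state s. Then h(Checkout) = 1 and h(Product) = 0. By first-step analysis:
h(Search) = 0.24·h(Search) + 0.22·0 + 0.38·1 + 0.16·h(Home)
h(Home) = 0.24·h(Search) + 0.26·0 + 0.22·1 + 0.28·h(Home)
Solving: h(Search) = 0.6069, h(Home) = 0.5079.
Starting from Home, the probability is 0.5079.

0.5079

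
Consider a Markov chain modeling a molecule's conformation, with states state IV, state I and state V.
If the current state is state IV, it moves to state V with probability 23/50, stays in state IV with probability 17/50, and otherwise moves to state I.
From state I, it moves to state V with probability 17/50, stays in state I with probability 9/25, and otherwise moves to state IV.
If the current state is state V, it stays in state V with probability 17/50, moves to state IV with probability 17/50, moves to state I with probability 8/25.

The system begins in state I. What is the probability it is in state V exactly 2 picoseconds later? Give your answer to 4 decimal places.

0.3760

Sum over the intermediate state after 1 picosecond:
P = P(state I→state IV)·P(state IV→state V) + P(state I→state I)·P(state I→state V) + P(state I→state V)·P(state V→state V)
  = 0.3×0.46 + 0.36×0.34 + 0.34×0.34
  = 0.1380 + 0.1224 + 0.1156 = 0.3760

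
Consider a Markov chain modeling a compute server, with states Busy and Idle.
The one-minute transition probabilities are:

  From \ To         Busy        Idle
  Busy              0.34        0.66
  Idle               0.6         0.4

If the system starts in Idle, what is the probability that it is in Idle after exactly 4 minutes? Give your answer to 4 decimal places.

0.5260

Propagate the distribution vector 4 minutes from Idle.
After 0 minutes: (0.0000, 1.0000)
After 1 minute: (0.6000, 0.4000)
After 2 minutes: (0.4440, 0.5560)
After 3 minutes: (0.4846, 0.5154)
After 4 minutes: (0.4740, 0.5260)
P(in Idle after 4 minutes) = 0.5260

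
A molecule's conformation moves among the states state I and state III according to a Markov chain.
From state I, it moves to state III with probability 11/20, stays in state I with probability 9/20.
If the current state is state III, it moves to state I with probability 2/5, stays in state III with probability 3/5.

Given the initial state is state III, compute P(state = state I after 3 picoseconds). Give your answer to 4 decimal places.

Propagate the distribution vector 3 picoseconds from state III.
After 0 picoseconds: (0.0000, 1.0000)
After 1 picosecond: (0.4000, 0.6000)
After 2 picoseconds: (0.4200, 0.5800)
After 3 picoseconds: (0.4210, 0.5790)
P(in state I after 3 picoseconds) = 0.4210

0.4210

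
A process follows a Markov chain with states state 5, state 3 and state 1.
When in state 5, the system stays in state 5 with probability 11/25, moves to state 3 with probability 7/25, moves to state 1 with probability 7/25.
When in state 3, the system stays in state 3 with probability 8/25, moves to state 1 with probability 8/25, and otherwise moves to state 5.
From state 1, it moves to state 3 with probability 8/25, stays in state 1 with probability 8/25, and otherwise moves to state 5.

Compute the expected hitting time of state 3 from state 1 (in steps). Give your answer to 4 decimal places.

3.2857

Let t(s) be the expected number of steps to first reach state 3 from state s, with t(state 3) = 0. Conditioning on the first step:
t(state 5) = 1 + 0.44·t(state 5) + 0.28·t(state 1)
t(state 1) = 1 + 0.36·t(state 5) + 0.32·t(state 1)
Solving: t(state 5) = 3.4286, t(state 1) = 3.2857.
Expected steps from state 1 to state 3: 3.2857.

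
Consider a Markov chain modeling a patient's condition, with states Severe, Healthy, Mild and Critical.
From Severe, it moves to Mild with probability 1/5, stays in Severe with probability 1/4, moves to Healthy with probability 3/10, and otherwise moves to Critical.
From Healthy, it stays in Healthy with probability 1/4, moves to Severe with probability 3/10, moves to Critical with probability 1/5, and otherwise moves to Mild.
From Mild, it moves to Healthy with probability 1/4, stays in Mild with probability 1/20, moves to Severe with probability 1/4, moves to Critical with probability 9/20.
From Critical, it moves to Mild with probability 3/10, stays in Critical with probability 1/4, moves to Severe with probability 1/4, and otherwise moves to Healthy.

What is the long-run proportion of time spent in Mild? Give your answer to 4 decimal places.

0.2090

Let the stationary distribution be π with π = πP and π_1 + π_2 + π_3 + π_4 = 1.
π_1 = 0.25·π_1 + 0.3·π_2 + 0.25·π_3 + 0.25·π_4
π_2 = 0.3·π_1 + 0.25·π_2 + 0.25·π_3 + 0.2·π_4
π_3 = 0.2·π_1 + 0.25·π_2 + 0.05·π_3 + 0.3·π_4
Solving with the normalization constraint gives π = (0.2625, 0.2492, 0.2090, 0.2793).
So the stationary probability of Mild is 0.2090.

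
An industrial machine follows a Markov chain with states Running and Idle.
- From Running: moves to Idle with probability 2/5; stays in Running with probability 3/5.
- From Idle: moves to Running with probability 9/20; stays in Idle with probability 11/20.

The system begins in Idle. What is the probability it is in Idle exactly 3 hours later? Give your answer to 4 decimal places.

Propagate the distribution vector 3 hours from Idle.
After 0 hours: (0.0000, 1.0000)
After 1 hour: (0.4500, 0.5500)
After 2 hours: (0.5175, 0.4825)
After 3 hours: (0.5276, 0.4724)
P(in Idle after 3 hours) = 0.4724

0.4724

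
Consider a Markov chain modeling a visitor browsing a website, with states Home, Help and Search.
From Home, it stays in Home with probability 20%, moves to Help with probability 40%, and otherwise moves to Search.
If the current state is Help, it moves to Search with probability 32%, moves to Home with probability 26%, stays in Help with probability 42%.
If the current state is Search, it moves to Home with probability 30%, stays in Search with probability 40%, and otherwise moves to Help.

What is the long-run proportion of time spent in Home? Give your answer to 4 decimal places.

Let the stationary distribution be π with π = πP and π_1 + π_2 + π_3 = 1.
π_1 = 0.2·π_1 + 0.26·π_2 + 0.3·π_3
π_2 = 0.4·π_1 + 0.42·π_2 + 0.3·π_3
Solving with the normalization constraint gives π = (0.2593, 0.3704, 0.3704).
So the stationary probability of Home is 0.2593.

0.2593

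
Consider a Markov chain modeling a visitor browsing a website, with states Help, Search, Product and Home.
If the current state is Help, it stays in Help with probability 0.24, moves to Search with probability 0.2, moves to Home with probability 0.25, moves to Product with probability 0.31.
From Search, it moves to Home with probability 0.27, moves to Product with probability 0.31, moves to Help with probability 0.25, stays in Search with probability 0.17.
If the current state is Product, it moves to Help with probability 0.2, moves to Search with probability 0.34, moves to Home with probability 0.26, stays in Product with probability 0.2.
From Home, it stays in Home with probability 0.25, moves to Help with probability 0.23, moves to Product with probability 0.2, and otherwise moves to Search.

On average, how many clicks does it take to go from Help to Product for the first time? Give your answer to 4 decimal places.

3.5460

Let t(s) be the expected number of clicks to first reach Product from state s, with t(Product) = 0. Conditioning on the first click:
t(Help) = 1 + 0.24·t(Help) + 0.2·t(Search) + 0.25·t(Home)
t(Search) = 1 + 0.25·t(Help) + 0.17·t(Search) + 0.27·t(Home)
t(Home) = 1 + 0.23·t(Help) + 0.32·t(Search) + 0.25·t(Home)
Solving: t(Help) = 3.5460, t(Search) = 3.5536, t(Home) = 3.9370.
Expected clicks from Help to Product: 3.5460.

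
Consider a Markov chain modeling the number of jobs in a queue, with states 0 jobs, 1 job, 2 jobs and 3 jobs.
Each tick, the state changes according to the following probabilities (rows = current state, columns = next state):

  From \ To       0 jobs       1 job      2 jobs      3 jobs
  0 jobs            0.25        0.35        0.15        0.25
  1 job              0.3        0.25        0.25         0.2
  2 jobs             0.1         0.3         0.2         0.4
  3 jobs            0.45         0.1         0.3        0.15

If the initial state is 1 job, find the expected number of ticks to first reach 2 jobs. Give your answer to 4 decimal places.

4.3713

Let t(s) be the expected number of ticks to first reach 2 jobs from state s, with t(2 jobs) = 0. Conditioning on the first tick:
t(0 jobs) = 1 + 0.25·t(0 jobs) + 0.35·t(1 job) + 0.25·t(3 jobs)
t(1 job) = 1 + 0.3·t(0 jobs) + 0.25·t(1 job) + 0.2·t(3 jobs)
t(3 jobs) = 1 + 0.45·t(0 jobs) + 0.1·t(1 job) + 0.15·t(3 jobs)
Solving: t(0 jobs) = 4.7804, t(1 job) = 4.3713, t(3 jobs) = 4.2216.
Expected ticks from 1 job to 2 jobs: 4.3713.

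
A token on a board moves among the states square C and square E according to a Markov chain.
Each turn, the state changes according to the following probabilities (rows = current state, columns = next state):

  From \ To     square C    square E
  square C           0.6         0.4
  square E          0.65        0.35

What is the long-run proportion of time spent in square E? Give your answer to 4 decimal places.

0.3810

Let the stationary distribution be π with π = πP and π_1 + π_2 = 1.
π_1 = 0.6·π_1 + 0.65·π_2
Solving with the normalization constraint gives π = (0.6190, 0.3810).
So the stationary probability of square E is 0.3810.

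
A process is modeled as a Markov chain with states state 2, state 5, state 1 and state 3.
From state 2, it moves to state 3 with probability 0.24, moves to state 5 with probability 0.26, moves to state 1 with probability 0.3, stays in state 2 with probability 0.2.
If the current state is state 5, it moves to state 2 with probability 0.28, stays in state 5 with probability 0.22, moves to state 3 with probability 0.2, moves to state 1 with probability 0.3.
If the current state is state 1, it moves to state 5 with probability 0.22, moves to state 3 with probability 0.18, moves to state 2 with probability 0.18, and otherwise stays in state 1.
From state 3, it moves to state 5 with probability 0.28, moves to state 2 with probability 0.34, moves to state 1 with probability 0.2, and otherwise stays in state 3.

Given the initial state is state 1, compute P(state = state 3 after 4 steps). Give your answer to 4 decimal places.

0.1992

Propagate the distribution vector 4 steps from state 1.
After 0 steps: (0.0000, 0.0000, 1.0000, 0.0000)
After 1 step: (0.1800, 0.2200, 0.4200, 0.1800)
After 2 steps: (0.2344, 0.2380, 0.3324, 0.1952)
After 3 steps: (0.2397, 0.2411, 0.3204, 0.1988)
After 4 steps: (0.2407, 0.2415, 0.3186, 0.1992)
P(in state 3 after 4 steps) = 0.1992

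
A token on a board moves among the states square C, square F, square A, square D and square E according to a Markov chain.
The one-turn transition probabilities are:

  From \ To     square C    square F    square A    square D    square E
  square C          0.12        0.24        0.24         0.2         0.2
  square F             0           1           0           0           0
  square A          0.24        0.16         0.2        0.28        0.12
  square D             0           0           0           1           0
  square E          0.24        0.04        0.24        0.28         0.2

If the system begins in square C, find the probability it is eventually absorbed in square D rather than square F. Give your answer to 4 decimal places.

0.5571

Let h(s) be the probability of absorption at square D starting from transient state s. Then h(square D) = 1 and h(square F) = 0. By first-step analysis:
h(square C) = 0.12·h(square C) + 0.24·0 + 0.24·h(square A) + 0.2·1 + 0.2·h(square E)
h(square A) = 0.24·h(square C) + 0.16·0 + 0.2·h(square A) + 0.28·1 + 0.12·h(square E)
h(square E) = 0.24·h(square C) + 0.04·0 + 0.24·h(square A) + 0.28·1 + 0.2·h(square E)
Solving: h(square C) = 0.5571, h(square A) = 0.6227, h(square E) = 0.7039.
Starting from square C, the probability is 0.5571.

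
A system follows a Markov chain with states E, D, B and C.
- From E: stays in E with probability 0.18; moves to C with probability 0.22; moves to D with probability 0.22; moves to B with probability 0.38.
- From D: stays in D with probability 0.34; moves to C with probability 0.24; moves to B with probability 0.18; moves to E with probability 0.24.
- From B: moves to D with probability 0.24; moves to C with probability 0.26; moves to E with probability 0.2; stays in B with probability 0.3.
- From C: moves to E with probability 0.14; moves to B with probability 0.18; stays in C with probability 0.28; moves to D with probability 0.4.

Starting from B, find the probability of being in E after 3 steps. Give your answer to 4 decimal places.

0.1931

Propagate the distribution vector 3 steps from B.
After 0 steps: (0.0000, 0.0000, 1.0000, 0.0000)
After 1 step: (0.2000, 0.2400, 0.3000, 0.2600)
After 2 steps: (0.1900, 0.3016, 0.2560, 0.2524)
After 3 steps: (0.1931, 0.3067, 0.2487, 0.2514)
P(in E after 3 steps) = 0.1931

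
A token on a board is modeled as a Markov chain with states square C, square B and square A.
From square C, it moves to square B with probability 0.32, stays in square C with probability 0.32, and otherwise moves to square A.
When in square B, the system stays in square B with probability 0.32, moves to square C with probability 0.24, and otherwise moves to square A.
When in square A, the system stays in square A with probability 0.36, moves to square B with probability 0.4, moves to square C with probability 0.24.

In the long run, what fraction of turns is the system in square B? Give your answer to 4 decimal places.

0.3510

Let the stationary distribution be π with π = πP and π_1 + π_2 + π_3 = 1.
π_1 = 0.32·π_1 + 0.24·π_2 + 0.24·π_3
π_2 = 0.32·π_1 + 0.32·π_2 + 0.4·π_3
Solving with the normalization constraint gives π = (0.2609, 0.3510, 0.3881).
So the stationary probability of square B is 0.3510.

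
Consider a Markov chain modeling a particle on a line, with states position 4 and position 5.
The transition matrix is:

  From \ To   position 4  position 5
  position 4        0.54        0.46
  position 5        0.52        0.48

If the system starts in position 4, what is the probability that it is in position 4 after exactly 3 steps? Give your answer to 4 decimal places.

Propagate the distribution vector 3 steps from position 4.
After 0 steps: (1.0000, 0.0000)
After 1 step: (0.5400, 0.4600)
After 2 steps: (0.5308, 0.4692)
After 3 steps: (0.5306, 0.4694)
P(in position 4 after 3 steps) = 0.5306

0.5306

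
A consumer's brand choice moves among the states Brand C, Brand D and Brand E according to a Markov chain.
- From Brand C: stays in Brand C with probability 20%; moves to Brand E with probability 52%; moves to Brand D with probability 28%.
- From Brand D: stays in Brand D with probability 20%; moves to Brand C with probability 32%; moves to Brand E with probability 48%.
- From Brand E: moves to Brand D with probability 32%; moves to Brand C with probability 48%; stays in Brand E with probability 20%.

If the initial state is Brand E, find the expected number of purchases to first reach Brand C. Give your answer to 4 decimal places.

2.3026

Let t(s) be the expected number of purchases to first reach Brand C from state s, with t(Brand C) = 0. Conditioning on the first purchase:
t(Brand D) = 1 + 0.2·t(Brand D) + 0.48·t(Brand E)
t(Brand E) = 1 + 0.32·t(Brand D) + 0.2·t(Brand E)
Solving: t(Brand D) = 2.6316, t(Brand E) = 2.3026.
Expected purchases from Brand E to Brand C: 2.3026.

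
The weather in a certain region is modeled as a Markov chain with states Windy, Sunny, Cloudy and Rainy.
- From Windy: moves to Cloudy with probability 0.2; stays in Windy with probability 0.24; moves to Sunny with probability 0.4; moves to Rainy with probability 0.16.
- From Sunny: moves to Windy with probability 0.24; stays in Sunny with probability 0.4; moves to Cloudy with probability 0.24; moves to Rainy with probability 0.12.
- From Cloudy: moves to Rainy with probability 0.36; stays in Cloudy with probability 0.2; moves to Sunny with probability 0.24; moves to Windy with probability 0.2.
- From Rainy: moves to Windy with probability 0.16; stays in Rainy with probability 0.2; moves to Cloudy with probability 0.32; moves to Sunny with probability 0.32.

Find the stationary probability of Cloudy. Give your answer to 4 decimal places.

Let the stationary distribution be π with π = πP and π_1 + π_2 + π_3 + π_4 = 1.
π_1 = 0.24·π_1 + 0.24·π_2 + 0.2·π_3 + 0.16·π_4
π_2 = 0.4·π_1 + 0.4·π_2 + 0.24·π_3 + 0.32·π_4
π_3 = 0.2·π_1 + 0.24·π_2 + 0.2·π_3 + 0.32·π_4
Solving with the normalization constraint gives π = (0.2143, 0.3458, 0.2381, 0.2019).
So the stationary probability of Cloudy is 0.2381.

0.2381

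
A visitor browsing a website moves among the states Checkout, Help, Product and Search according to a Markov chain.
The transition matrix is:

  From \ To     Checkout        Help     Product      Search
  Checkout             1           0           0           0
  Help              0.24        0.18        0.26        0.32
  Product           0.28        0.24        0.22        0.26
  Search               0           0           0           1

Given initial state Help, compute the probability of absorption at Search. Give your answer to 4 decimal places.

Let h(s) be the probability of absorption at Search starting from transient state s. Then h(Search) = 1 and h(Checkout) = 0. By first-step analysis:
h(Help) = 0.24·0 + 0.18·h(Help) + 0.26·h(Product) + 0.32·1
h(Product) = 0.28·0 + 0.24·h(Help) + 0.22·h(Product) + 0.26·1
Solving: h(Help) = 0.5495, h(Product) = 0.5024.
Starting from Help, the probability is 0.5495.

0.5495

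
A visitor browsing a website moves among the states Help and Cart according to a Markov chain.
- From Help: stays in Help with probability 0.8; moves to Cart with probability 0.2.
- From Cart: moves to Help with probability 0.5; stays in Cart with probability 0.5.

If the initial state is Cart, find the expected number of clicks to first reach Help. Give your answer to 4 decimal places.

Let t(s) be the expected number of clicks to first reach Help from state s, with t(Help) = 0. Conditioning on the first click:
t(Cart) = 1 + 0.5·t(Cart)
Solving: t(Cart) = 2.0000.
Expected clicks from Cart to Help: 2.0000.

2.0000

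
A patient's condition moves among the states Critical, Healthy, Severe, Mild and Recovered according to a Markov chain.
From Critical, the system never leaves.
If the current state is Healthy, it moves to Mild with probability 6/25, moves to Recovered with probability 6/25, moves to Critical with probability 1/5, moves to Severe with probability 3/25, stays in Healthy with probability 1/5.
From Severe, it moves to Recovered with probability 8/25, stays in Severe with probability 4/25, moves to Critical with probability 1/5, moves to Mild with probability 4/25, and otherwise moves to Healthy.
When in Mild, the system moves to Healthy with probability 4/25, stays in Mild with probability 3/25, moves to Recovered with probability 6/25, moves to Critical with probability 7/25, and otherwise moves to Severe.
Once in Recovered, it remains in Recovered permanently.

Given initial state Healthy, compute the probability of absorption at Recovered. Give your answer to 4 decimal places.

Let h(s) be the probability of absorption at Recovered starting from transient state s. Then h(Recovered) = 1 and h(Critical) = 0. By first-step analysis:
h(Healthy) = 0.2·0 + 0.2·h(Healthy) + 0.12·h(Severe) + 0.24·h(Mild) + 0.24·1
h(Severe) = 0.2·0 + 0.16·h(Healthy) + 0.16·h(Severe) + 0.16·h(Mild) + 0.32·1
h(Mild) = 0.28·0 + 0.16·h(Healthy) + 0.2·h(Severe) + 0.12·h(Mild) + 0.24·1
Solving: h(Healthy) = 0.5374, h(Severe) = 0.5789, h(Mild) = 0.5020.
Starting from Healthy, the probability is 0.5374.

0.5374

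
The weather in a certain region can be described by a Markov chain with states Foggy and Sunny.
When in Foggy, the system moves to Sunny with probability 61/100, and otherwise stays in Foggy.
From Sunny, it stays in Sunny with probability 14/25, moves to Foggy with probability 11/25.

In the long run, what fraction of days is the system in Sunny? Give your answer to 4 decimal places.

Let the stationary distribution be π with π = πP and π_1 + π_2 = 1.
π_1 = 0.39·π_1 + 0.44·π_2
Solving with the normalization constraint gives π = (0.4190, 0.5810).
So the stationary probability of Sunny is 0.5810.

0.5810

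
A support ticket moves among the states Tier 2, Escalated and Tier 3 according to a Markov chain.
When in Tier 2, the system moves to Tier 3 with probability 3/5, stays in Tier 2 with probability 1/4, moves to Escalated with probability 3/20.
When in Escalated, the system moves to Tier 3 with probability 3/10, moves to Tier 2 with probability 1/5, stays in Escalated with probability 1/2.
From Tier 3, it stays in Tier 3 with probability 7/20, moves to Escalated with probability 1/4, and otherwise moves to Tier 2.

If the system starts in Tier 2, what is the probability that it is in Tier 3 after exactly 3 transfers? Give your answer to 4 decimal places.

0.4200

Propagate the distribution vector 3 transfers from Tier 2.
After 0 transfers: (1.0000, 0.0000, 0.0000)
After 1 transfer: (0.2500, 0.1500, 0.6000)
After 2 transfers: (0.3325, 0.2625, 0.4050)
After 3 transfers: (0.2976, 0.2824, 0.4200)
P(in Tier 3 after 3 transfers) = 0.4200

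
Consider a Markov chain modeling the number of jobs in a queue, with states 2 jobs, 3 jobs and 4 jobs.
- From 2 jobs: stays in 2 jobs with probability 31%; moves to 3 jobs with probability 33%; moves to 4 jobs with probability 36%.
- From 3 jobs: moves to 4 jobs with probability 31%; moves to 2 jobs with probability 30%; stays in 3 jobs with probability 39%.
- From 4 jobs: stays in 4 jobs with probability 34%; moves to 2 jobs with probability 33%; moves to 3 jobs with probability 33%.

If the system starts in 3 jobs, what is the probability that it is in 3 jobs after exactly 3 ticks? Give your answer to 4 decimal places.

Propagate the distribution vector 3 ticks from 3 jobs.
After 0 ticks: (0.0000, 1.0000, 0.0000)
After 1 tick: (0.3000, 0.3900, 0.3100)
After 2 ticks: (0.3123, 0.3534, 0.3343)
After 3 ticks: (0.3132, 0.3512, 0.3356)
P(in 3 jobs after 3 ticks) = 0.3512

0.3512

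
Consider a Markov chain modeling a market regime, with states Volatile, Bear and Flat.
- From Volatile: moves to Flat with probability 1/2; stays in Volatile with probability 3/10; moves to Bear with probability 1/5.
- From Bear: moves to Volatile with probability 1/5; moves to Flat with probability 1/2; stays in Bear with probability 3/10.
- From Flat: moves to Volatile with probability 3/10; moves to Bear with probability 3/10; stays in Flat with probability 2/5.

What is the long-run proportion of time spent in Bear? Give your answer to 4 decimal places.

0.2727

Let the stationary distribution be π with π = πP and π_1 + π_2 + π_3 = 1.
π_1 = 0.3·π_1 + 0.2·π_2 + 0.3·π_3
π_2 = 0.2·π_1 + 0.3·π_2 + 0.3·π_3
Solving with the normalization constraint gives π = (0.2727, 0.2727, 0.4545).
So the stationary probability of Bear is 0.2727.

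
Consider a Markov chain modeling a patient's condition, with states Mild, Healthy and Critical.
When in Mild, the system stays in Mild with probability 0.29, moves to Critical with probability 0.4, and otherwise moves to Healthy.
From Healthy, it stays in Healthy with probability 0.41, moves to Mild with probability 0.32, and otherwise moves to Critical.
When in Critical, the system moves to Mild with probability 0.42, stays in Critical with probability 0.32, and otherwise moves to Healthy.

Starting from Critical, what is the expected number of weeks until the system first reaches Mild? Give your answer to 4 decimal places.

Let t(s) be the expected number of weeks to first reach Mild from state s, with t(Mild) = 0. Conditioning on the first week:
t(Healthy) = 1 + 0.41·t(Healthy) + 0.27·t(Critical)
t(Critical) = 1 + 0.26·t(Healthy) + 0.32·t(Critical)
Solving: t(Healthy) = 2.8701, t(Critical) = 2.5680.
Expected weeks from Critical to Mild: 2.5680.

2.5680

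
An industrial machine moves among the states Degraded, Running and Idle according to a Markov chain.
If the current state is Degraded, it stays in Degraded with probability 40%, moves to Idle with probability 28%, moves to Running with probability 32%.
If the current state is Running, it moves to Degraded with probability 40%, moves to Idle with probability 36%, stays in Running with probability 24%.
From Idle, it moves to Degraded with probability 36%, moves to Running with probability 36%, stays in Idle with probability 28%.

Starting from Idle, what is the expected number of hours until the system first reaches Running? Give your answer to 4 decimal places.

2.8986

Let t(s) be the expected number of hours to first reach Running from state s, with t(Running) = 0. Conditioning on the first hour:
t(Degraded) = 1 + 0.4·t(Degraded) + 0.28·t(Idle)
t(Idle) = 1 + 0.36·t(Degraded) + 0.28·t(Idle)
Solving: t(Degraded) = 3.0193, t(Idle) = 2.8986.
Expected hours from Idle to Running: 2.8986.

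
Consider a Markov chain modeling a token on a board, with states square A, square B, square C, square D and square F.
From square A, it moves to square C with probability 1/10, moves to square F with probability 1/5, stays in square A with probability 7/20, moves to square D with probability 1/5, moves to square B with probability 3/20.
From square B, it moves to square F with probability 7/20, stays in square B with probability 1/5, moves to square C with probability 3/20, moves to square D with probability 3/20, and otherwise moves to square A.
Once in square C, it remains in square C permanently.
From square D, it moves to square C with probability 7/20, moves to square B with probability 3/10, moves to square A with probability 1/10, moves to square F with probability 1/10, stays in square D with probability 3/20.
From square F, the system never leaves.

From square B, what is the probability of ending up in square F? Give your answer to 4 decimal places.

Let h(s) be the probability of absorption at square F starting from transient state s. Then h(square F) = 1 and h(square C) = 0. By first-step analysis:
h(square A) = 0.35·h(square A) + 0.15·h(square B) + 0.1·0 + 0.2·h(square D) + 0.2·1
h(square B) = 0.15·h(square A) + 0.2·h(square B) + 0.15·0 + 0.15·h(square D) + 0.35·1
h(square D) = 0.1·h(square A) + 0.3·h(square B) + 0.35·0 + 0.15·h(square D) + 0.1·1
Solving: h(square A) = 0.5756, h(square B) = 0.6213, h(square D) = 0.4046.
Starting from square B, the probability is 0.6213.

0.6213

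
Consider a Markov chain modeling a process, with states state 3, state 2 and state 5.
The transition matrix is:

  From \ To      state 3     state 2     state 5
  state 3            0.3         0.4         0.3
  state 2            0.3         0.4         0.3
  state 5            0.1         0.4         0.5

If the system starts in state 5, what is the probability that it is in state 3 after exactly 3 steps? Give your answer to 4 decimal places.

0.2200

Propagate the distribution vector 3 steps from state 5.
After 0 steps: (0.0000, 0.0000, 1.0000)
After 1 step: (0.1000, 0.4000, 0.5000)
After 2 steps: (0.2000, 0.4000, 0.4000)
After 3 steps: (0.2200, 0.4000, 0.3800)
P(in state 3 after 3 steps) = 0.2200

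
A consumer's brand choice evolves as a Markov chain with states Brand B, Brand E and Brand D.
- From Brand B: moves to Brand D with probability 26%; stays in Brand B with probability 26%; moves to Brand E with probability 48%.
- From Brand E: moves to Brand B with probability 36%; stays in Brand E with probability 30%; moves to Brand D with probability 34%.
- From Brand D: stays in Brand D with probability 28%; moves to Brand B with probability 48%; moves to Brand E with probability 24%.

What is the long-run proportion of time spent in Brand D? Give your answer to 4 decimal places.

Let the stationary distribution be π with π = πP and π_1 + π_2 + π_3 = 1.
π_1 = 0.26·π_1 + 0.36·π_2 + 0.48·π_3
π_2 = 0.48·π_1 + 0.3·π_2 + 0.24·π_3
Solving with the normalization constraint gives π = (0.3593, 0.3471, 0.2936).
So the stationary probability of Brand D is 0.2936.

0.2936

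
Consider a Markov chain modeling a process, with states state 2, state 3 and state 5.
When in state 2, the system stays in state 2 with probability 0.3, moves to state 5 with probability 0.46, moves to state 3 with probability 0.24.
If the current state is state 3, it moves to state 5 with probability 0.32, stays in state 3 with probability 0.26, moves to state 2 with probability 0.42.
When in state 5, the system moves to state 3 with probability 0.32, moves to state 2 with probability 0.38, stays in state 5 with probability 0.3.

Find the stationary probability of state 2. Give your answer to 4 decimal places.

0.3620

Let the stationary distribution be π with π = πP and π_1 + π_2 + π_3 = 1.
π_1 = 0.3·π_1 + 0.42·π_2 + 0.38·π_3
π_2 = 0.24·π_1 + 0.26·π_2 + 0.32·π_3
Solving with the normalization constraint gives π = (0.3620, 0.2746, 0.3634).
So the stationary probability of state 2 is 0.3620.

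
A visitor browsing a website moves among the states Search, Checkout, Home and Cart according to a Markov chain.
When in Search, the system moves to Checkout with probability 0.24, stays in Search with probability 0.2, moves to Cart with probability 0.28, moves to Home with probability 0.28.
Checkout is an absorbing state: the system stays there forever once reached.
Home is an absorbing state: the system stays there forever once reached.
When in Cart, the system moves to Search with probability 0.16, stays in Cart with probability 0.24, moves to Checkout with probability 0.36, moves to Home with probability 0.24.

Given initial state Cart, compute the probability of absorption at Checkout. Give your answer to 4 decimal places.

0.5795

Let h(s) be the probability of absorption at Checkout starting from transient state s. Then h(Checkout) = 1 and h(Home) = 0. By first-step analysis:
h(Search) = 0.2·h(Search) + 0.24·1 + 0.28·0 + 0.28·h(Cart)
h(Cart) = 0.16·h(Search) + 0.36·1 + 0.24·0 + 0.24·h(Cart)
Solving: h(Search) = 0.5028, h(Cart) = 0.5795.
Starting from Cart, the probability is 0.5795.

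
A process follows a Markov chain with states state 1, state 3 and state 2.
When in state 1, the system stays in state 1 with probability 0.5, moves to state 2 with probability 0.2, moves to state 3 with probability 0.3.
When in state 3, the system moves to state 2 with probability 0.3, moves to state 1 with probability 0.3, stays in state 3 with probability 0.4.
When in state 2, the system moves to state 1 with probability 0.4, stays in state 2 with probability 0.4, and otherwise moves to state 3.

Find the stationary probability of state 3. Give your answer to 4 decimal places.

Let the stationary distribution be π with π = πP and π_1 + π_2 + π_3 = 1.
π_1 = 0.5·π_1 + 0.3·π_2 + 0.4·π_3
π_2 = 0.3·π_1 + 0.4·π_2 + 0.2·π_3
Solving with the normalization constraint gives π = (0.4110, 0.3014, 0.2877).
So the stationary probability of state 3 is 0.3014.

0.3014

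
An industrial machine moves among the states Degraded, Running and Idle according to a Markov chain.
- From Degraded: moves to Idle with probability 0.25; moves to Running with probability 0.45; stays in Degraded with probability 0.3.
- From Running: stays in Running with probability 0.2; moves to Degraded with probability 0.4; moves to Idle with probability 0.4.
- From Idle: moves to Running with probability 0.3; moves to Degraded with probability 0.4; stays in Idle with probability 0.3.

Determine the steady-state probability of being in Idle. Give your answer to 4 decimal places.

Let the stationary distribution be π with π = πP and π_1 + π_2 + π_3 = 1.
π_1 = 0.3·π_1 + 0.4·π_2 + 0.4·π_3
π_2 = 0.45·π_1 + 0.2·π_2 + 0.3·π_3
Solving with the normalization constraint gives π = (0.3636, 0.3223, 0.3140).
So the stationary probability of Idle is 0.3140.

0.3140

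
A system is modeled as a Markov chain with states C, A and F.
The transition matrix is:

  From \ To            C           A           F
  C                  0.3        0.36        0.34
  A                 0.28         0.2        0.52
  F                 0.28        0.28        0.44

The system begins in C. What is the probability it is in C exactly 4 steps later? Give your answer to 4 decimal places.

0.2857

Propagate the distribution vector 4 steps from C.
After 0 steps: (1.0000, 0.0000, 0.0000)
After 1 step: (0.3000, 0.3600, 0.3400)
After 2 steps: (0.2860, 0.2752, 0.4388)
After 3 steps: (0.2857, 0.2809, 0.4334)
After 4 steps: (0.2857, 0.2804, 0.4339)
P(in C after 4 steps) = 0.2857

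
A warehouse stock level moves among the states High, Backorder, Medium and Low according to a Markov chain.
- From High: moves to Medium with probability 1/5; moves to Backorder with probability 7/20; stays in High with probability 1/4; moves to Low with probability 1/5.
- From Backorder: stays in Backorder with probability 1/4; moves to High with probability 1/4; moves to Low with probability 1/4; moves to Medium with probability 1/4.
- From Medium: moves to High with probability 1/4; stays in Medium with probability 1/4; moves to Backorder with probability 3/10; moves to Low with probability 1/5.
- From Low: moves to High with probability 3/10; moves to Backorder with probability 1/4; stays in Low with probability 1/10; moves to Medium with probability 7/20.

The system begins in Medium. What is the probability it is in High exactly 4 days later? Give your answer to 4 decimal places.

0.2597

Propagate the distribution vector 4 days from Medium.
After 0 days: (0.0000, 0.0000, 1.0000, 0.0000)
After 1 day: (0.2500, 0.3000, 0.2500, 0.2000)
After 2 days: (0.2600, 0.2875, 0.2575, 0.1950)
After 3 days: (0.2598, 0.2889, 0.2565, 0.1949)
After 4 days: (0.2597, 0.2888, 0.2565, 0.1950)
P(in High after 4 days) = 0.2597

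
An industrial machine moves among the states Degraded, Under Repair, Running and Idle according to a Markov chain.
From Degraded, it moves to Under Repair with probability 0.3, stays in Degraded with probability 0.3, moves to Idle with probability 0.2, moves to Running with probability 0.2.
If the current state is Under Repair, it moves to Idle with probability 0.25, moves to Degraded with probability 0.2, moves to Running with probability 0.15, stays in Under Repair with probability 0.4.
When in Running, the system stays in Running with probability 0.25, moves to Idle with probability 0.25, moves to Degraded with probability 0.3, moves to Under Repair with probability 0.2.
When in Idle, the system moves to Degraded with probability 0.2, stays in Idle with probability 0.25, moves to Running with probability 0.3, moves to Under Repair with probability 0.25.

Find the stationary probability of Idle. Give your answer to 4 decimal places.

0.2377

Let the stationary distribution be π with π = πP and π_1 + π_2 + π_3 + π_4 = 1.
π_1 = 0.3·π_1 + 0.2·π_2 + 0.3·π_3 + 0.2·π_4
π_2 = 0.3·π_1 + 0.4·π_2 + 0.2·π_3 + 0.25·π_4
π_3 = 0.2·π_1 + 0.15·π_2 + 0.25·π_3 + 0.3·π_4
Solving with the normalization constraint gives π = (0.2467, 0.2957, 0.2200, 0.2377).
So the stationary probability of Idle is 0.2377.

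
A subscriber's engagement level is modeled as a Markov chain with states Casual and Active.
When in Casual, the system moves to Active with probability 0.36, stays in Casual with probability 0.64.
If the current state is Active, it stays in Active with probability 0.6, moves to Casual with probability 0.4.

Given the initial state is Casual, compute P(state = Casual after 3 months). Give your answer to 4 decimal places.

Propagate the distribution vector 3 months from Casual.
After 0 months: (1.0000, 0.0000)
After 1 month: (0.6400, 0.3600)
After 2 months: (0.5536, 0.4464)
After 3 months: (0.5329, 0.4671)
P(in Casual after 3 months) = 0.5329

0.5329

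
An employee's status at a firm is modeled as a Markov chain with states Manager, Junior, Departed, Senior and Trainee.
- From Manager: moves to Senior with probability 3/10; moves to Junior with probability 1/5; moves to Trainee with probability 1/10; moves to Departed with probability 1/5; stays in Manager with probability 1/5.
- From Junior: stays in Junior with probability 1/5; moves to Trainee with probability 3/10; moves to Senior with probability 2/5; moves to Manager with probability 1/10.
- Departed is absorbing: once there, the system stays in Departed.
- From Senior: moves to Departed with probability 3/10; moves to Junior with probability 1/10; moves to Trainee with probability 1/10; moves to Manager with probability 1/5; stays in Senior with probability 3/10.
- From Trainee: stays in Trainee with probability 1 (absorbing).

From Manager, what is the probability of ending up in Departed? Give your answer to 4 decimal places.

Let h(s) be the probability of absorption at Departed starting from transient state s. Then h(Departed) = 1 and h(Trainee) = 0. By first-step analysis:
h(Manager) = 0.2·h(Manager) + 0.2·h(Junior) + 0.2·1 + 0.3·h(Senior) + 0.1·0
h(Junior) = 0.1·h(Manager) + 0.2·h(Junior) + 0.4·h(Senior) + 0.3·0
h(Senior) = 0.2·h(Manager) + 0.1·h(Junior) + 0.3·1 + 0.3·h(Senior) + 0.1·0
Solving: h(Manager) = 0.5970, h(Junior) = 0.4030, h(Senior) = 0.6567.
Starting from Manager, the probability is 0.5970.

0.5970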